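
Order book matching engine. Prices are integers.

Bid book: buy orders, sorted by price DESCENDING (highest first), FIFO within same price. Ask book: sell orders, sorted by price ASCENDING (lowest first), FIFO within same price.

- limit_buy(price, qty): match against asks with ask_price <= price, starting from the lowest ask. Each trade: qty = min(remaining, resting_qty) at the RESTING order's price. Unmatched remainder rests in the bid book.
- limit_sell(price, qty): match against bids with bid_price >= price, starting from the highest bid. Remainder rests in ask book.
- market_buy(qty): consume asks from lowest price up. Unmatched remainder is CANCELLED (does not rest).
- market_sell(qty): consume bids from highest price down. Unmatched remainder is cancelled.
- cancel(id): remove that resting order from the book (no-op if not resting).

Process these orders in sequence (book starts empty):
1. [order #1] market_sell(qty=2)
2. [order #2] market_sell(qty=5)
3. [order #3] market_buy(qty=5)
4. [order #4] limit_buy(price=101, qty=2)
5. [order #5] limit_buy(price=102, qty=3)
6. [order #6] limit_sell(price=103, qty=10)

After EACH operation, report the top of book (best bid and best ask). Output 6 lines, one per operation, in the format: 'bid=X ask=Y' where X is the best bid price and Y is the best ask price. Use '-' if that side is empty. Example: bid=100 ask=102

After op 1 [order #1] market_sell(qty=2): fills=none; bids=[-] asks=[-]
After op 2 [order #2] market_sell(qty=5): fills=none; bids=[-] asks=[-]
After op 3 [order #3] market_buy(qty=5): fills=none; bids=[-] asks=[-]
After op 4 [order #4] limit_buy(price=101, qty=2): fills=none; bids=[#4:2@101] asks=[-]
After op 5 [order #5] limit_buy(price=102, qty=3): fills=none; bids=[#5:3@102 #4:2@101] asks=[-]
After op 6 [order #6] limit_sell(price=103, qty=10): fills=none; bids=[#5:3@102 #4:2@101] asks=[#6:10@103]

Answer: bid=- ask=-
bid=- ask=-
bid=- ask=-
bid=101 ask=-
bid=102 ask=-
bid=102 ask=103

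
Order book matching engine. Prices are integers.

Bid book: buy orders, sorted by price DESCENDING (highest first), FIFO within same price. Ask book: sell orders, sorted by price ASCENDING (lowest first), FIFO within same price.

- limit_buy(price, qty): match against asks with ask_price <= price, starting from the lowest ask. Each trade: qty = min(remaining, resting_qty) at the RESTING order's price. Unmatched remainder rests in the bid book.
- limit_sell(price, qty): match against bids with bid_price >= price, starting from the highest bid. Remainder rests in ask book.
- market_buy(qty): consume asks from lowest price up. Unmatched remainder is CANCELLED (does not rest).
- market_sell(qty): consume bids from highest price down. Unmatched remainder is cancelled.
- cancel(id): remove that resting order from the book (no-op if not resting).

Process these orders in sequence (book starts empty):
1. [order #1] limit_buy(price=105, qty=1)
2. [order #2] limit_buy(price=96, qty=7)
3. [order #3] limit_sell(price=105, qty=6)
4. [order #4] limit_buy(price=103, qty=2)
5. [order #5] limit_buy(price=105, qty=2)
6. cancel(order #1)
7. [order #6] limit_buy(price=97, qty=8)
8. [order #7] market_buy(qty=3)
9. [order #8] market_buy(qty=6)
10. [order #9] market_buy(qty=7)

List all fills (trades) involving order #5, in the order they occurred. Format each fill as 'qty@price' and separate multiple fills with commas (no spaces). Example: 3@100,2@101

Answer: 2@105

Derivation:
After op 1 [order #1] limit_buy(price=105, qty=1): fills=none; bids=[#1:1@105] asks=[-]
After op 2 [order #2] limit_buy(price=96, qty=7): fills=none; bids=[#1:1@105 #2:7@96] asks=[-]
After op 3 [order #3] limit_sell(price=105, qty=6): fills=#1x#3:1@105; bids=[#2:7@96] asks=[#3:5@105]
After op 4 [order #4] limit_buy(price=103, qty=2): fills=none; bids=[#4:2@103 #2:7@96] asks=[#3:5@105]
After op 5 [order #5] limit_buy(price=105, qty=2): fills=#5x#3:2@105; bids=[#4:2@103 #2:7@96] asks=[#3:3@105]
After op 6 cancel(order #1): fills=none; bids=[#4:2@103 #2:7@96] asks=[#3:3@105]
After op 7 [order #6] limit_buy(price=97, qty=8): fills=none; bids=[#4:2@103 #6:8@97 #2:7@96] asks=[#3:3@105]
After op 8 [order #7] market_buy(qty=3): fills=#7x#3:3@105; bids=[#4:2@103 #6:8@97 #2:7@96] asks=[-]
After op 9 [order #8] market_buy(qty=6): fills=none; bids=[#4:2@103 #6:8@97 #2:7@96] asks=[-]
After op 10 [order #9] market_buy(qty=7): fills=none; bids=[#4:2@103 #6:8@97 #2:7@96] asks=[-]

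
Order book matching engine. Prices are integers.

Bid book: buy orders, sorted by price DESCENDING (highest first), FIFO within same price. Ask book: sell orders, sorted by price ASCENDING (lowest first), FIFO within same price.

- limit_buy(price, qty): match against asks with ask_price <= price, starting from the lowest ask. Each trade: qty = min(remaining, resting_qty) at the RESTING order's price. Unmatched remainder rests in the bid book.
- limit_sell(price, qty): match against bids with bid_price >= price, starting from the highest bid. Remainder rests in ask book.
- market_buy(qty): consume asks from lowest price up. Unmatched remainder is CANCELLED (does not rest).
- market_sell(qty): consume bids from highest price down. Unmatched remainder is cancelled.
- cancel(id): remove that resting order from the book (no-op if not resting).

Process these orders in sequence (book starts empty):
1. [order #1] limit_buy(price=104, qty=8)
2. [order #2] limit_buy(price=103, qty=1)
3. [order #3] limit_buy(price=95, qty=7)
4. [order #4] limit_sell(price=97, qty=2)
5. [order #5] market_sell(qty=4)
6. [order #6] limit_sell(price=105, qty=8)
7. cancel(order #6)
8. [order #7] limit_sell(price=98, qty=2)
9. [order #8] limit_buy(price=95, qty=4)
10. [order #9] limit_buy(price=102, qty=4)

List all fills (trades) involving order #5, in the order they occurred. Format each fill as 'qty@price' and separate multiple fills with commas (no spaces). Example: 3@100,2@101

After op 1 [order #1] limit_buy(price=104, qty=8): fills=none; bids=[#1:8@104] asks=[-]
After op 2 [order #2] limit_buy(price=103, qty=1): fills=none; bids=[#1:8@104 #2:1@103] asks=[-]
After op 3 [order #3] limit_buy(price=95, qty=7): fills=none; bids=[#1:8@104 #2:1@103 #3:7@95] asks=[-]
After op 4 [order #4] limit_sell(price=97, qty=2): fills=#1x#4:2@104; bids=[#1:6@104 #2:1@103 #3:7@95] asks=[-]
After op 5 [order #5] market_sell(qty=4): fills=#1x#5:4@104; bids=[#1:2@104 #2:1@103 #3:7@95] asks=[-]
After op 6 [order #6] limit_sell(price=105, qty=8): fills=none; bids=[#1:2@104 #2:1@103 #3:7@95] asks=[#6:8@105]
After op 7 cancel(order #6): fills=none; bids=[#1:2@104 #2:1@103 #3:7@95] asks=[-]
After op 8 [order #7] limit_sell(price=98, qty=2): fills=#1x#7:2@104; bids=[#2:1@103 #3:7@95] asks=[-]
After op 9 [order #8] limit_buy(price=95, qty=4): fills=none; bids=[#2:1@103 #3:7@95 #8:4@95] asks=[-]
After op 10 [order #9] limit_buy(price=102, qty=4): fills=none; bids=[#2:1@103 #9:4@102 #3:7@95 #8:4@95] asks=[-]

Answer: 4@104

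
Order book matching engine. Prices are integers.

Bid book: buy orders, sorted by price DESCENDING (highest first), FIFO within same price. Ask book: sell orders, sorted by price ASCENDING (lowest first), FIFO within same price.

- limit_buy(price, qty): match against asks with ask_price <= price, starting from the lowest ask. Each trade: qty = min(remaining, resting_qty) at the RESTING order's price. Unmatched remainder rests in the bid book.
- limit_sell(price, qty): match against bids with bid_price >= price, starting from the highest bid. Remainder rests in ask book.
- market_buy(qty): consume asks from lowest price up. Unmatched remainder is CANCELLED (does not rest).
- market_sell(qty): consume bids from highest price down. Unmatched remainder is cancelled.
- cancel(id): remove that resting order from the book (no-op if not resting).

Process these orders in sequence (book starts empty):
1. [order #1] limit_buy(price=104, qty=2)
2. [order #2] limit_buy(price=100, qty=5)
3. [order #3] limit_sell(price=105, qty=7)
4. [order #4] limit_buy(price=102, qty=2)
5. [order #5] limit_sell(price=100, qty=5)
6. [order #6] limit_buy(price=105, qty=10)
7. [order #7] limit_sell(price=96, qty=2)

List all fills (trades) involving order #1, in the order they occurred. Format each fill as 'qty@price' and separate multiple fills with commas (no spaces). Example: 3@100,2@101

Answer: 2@104

Derivation:
After op 1 [order #1] limit_buy(price=104, qty=2): fills=none; bids=[#1:2@104] asks=[-]
After op 2 [order #2] limit_buy(price=100, qty=5): fills=none; bids=[#1:2@104 #2:5@100] asks=[-]
After op 3 [order #3] limit_sell(price=105, qty=7): fills=none; bids=[#1:2@104 #2:5@100] asks=[#3:7@105]
After op 4 [order #4] limit_buy(price=102, qty=2): fills=none; bids=[#1:2@104 #4:2@102 #2:5@100] asks=[#3:7@105]
After op 5 [order #5] limit_sell(price=100, qty=5): fills=#1x#5:2@104 #4x#5:2@102 #2x#5:1@100; bids=[#2:4@100] asks=[#3:7@105]
After op 6 [order #6] limit_buy(price=105, qty=10): fills=#6x#3:7@105; bids=[#6:3@105 #2:4@100] asks=[-]
After op 7 [order #7] limit_sell(price=96, qty=2): fills=#6x#7:2@105; bids=[#6:1@105 #2:4@100] asks=[-]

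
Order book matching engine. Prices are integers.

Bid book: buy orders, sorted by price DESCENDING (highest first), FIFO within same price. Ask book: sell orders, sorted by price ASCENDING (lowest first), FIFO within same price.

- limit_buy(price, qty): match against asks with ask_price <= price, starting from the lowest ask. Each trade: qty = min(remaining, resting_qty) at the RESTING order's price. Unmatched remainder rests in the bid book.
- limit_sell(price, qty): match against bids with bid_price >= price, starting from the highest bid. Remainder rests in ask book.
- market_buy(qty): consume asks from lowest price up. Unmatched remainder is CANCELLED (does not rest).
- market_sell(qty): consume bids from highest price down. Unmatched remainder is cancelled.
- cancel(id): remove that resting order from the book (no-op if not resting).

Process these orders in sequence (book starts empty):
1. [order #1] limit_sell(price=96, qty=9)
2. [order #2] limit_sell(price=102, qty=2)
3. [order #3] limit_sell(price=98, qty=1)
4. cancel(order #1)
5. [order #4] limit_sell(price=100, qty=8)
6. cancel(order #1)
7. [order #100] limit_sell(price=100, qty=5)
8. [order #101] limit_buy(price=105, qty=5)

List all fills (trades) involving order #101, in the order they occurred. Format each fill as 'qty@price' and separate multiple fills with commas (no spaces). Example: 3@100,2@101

After op 1 [order #1] limit_sell(price=96, qty=9): fills=none; bids=[-] asks=[#1:9@96]
After op 2 [order #2] limit_sell(price=102, qty=2): fills=none; bids=[-] asks=[#1:9@96 #2:2@102]
After op 3 [order #3] limit_sell(price=98, qty=1): fills=none; bids=[-] asks=[#1:9@96 #3:1@98 #2:2@102]
After op 4 cancel(order #1): fills=none; bids=[-] asks=[#3:1@98 #2:2@102]
After op 5 [order #4] limit_sell(price=100, qty=8): fills=none; bids=[-] asks=[#3:1@98 #4:8@100 #2:2@102]
After op 6 cancel(order #1): fills=none; bids=[-] asks=[#3:1@98 #4:8@100 #2:2@102]
After op 7 [order #100] limit_sell(price=100, qty=5): fills=none; bids=[-] asks=[#3:1@98 #4:8@100 #100:5@100 #2:2@102]
After op 8 [order #101] limit_buy(price=105, qty=5): fills=#101x#3:1@98 #101x#4:4@100; bids=[-] asks=[#4:4@100 #100:5@100 #2:2@102]

Answer: 1@98,4@100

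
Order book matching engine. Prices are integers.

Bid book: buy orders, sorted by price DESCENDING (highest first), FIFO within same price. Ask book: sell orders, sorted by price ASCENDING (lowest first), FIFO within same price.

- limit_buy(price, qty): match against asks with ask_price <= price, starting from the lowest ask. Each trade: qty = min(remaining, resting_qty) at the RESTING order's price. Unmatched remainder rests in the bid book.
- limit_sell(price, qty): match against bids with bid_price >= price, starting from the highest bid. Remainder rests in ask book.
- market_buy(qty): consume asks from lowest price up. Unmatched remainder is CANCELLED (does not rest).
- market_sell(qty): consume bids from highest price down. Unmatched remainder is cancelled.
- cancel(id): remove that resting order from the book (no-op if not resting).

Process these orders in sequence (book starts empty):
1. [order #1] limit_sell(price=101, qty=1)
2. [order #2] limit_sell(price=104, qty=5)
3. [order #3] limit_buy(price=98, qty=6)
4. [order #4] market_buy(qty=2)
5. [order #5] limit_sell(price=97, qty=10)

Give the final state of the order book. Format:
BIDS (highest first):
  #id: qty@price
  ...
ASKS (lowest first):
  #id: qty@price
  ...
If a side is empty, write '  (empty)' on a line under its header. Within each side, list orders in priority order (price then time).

Answer: BIDS (highest first):
  (empty)
ASKS (lowest first):
  #5: 4@97
  #2: 4@104

Derivation:
After op 1 [order #1] limit_sell(price=101, qty=1): fills=none; bids=[-] asks=[#1:1@101]
After op 2 [order #2] limit_sell(price=104, qty=5): fills=none; bids=[-] asks=[#1:1@101 #2:5@104]
After op 3 [order #3] limit_buy(price=98, qty=6): fills=none; bids=[#3:6@98] asks=[#1:1@101 #2:5@104]
After op 4 [order #4] market_buy(qty=2): fills=#4x#1:1@101 #4x#2:1@104; bids=[#3:6@98] asks=[#2:4@104]
After op 5 [order #5] limit_sell(price=97, qty=10): fills=#3x#5:6@98; bids=[-] asks=[#5:4@97 #2:4@104]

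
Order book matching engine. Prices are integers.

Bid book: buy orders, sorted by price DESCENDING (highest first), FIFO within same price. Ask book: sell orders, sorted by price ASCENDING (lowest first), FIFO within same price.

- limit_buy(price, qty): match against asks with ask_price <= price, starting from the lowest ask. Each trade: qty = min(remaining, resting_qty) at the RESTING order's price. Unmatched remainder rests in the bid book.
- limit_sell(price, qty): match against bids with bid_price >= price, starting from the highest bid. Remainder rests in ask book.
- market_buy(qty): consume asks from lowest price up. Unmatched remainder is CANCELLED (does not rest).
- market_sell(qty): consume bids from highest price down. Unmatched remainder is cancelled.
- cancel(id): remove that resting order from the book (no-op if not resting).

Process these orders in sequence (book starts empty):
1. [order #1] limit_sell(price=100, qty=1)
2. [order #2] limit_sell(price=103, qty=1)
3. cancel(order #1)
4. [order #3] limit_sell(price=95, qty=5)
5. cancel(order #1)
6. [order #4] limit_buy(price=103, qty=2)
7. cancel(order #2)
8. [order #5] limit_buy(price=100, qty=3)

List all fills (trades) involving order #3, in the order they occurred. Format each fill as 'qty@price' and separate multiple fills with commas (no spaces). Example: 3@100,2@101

Answer: 2@95,3@95

Derivation:
After op 1 [order #1] limit_sell(price=100, qty=1): fills=none; bids=[-] asks=[#1:1@100]
After op 2 [order #2] limit_sell(price=103, qty=1): fills=none; bids=[-] asks=[#1:1@100 #2:1@103]
After op 3 cancel(order #1): fills=none; bids=[-] asks=[#2:1@103]
After op 4 [order #3] limit_sell(price=95, qty=5): fills=none; bids=[-] asks=[#3:5@95 #2:1@103]
After op 5 cancel(order #1): fills=none; bids=[-] asks=[#3:5@95 #2:1@103]
After op 6 [order #4] limit_buy(price=103, qty=2): fills=#4x#3:2@95; bids=[-] asks=[#3:3@95 #2:1@103]
After op 7 cancel(order #2): fills=none; bids=[-] asks=[#3:3@95]
After op 8 [order #5] limit_buy(price=100, qty=3): fills=#5x#3:3@95; bids=[-] asks=[-]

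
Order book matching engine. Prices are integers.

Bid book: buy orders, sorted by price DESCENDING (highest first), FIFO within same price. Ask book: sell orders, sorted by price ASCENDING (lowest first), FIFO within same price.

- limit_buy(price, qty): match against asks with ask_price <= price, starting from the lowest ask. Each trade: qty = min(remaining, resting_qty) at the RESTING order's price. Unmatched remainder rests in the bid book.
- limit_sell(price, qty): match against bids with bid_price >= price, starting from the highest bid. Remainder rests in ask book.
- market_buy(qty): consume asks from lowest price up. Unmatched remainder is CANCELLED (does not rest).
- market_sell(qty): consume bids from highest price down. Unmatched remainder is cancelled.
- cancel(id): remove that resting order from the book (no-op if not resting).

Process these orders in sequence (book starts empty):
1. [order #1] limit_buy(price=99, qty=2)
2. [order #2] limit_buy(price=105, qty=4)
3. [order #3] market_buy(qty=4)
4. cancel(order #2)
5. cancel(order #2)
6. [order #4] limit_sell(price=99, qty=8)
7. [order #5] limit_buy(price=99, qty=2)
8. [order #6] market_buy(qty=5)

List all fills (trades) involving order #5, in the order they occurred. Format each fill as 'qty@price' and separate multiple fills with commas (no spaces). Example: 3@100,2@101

Answer: 2@99

Derivation:
After op 1 [order #1] limit_buy(price=99, qty=2): fills=none; bids=[#1:2@99] asks=[-]
After op 2 [order #2] limit_buy(price=105, qty=4): fills=none; bids=[#2:4@105 #1:2@99] asks=[-]
After op 3 [order #3] market_buy(qty=4): fills=none; bids=[#2:4@105 #1:2@99] asks=[-]
After op 4 cancel(order #2): fills=none; bids=[#1:2@99] asks=[-]
After op 5 cancel(order #2): fills=none; bids=[#1:2@99] asks=[-]
After op 6 [order #4] limit_sell(price=99, qty=8): fills=#1x#4:2@99; bids=[-] asks=[#4:6@99]
After op 7 [order #5] limit_buy(price=99, qty=2): fills=#5x#4:2@99; bids=[-] asks=[#4:4@99]
After op 8 [order #6] market_buy(qty=5): fills=#6x#4:4@99; bids=[-] asks=[-]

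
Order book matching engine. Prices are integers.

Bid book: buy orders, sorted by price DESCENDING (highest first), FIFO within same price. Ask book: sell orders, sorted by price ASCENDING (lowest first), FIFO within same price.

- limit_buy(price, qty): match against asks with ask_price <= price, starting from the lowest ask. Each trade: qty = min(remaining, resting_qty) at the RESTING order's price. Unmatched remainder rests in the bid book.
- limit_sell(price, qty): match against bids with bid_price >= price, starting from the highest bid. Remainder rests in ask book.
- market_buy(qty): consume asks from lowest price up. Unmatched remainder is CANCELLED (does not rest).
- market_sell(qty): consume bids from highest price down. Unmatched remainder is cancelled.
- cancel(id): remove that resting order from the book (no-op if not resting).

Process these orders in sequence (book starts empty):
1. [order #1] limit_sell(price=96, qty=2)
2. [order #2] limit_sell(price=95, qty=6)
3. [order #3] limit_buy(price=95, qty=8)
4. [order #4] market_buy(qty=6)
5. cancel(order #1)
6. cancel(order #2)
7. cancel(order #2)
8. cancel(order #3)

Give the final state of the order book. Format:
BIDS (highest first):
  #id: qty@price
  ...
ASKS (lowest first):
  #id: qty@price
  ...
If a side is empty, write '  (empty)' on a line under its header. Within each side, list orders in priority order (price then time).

After op 1 [order #1] limit_sell(price=96, qty=2): fills=none; bids=[-] asks=[#1:2@96]
After op 2 [order #2] limit_sell(price=95, qty=6): fills=none; bids=[-] asks=[#2:6@95 #1:2@96]
After op 3 [order #3] limit_buy(price=95, qty=8): fills=#3x#2:6@95; bids=[#3:2@95] asks=[#1:2@96]
After op 4 [order #4] market_buy(qty=6): fills=#4x#1:2@96; bids=[#3:2@95] asks=[-]
After op 5 cancel(order #1): fills=none; bids=[#3:2@95] asks=[-]
After op 6 cancel(order #2): fills=none; bids=[#3:2@95] asks=[-]
After op 7 cancel(order #2): fills=none; bids=[#3:2@95] asks=[-]
After op 8 cancel(order #3): fills=none; bids=[-] asks=[-]

Answer: BIDS (highest first):
  (empty)
ASKS (lowest first):
  (empty)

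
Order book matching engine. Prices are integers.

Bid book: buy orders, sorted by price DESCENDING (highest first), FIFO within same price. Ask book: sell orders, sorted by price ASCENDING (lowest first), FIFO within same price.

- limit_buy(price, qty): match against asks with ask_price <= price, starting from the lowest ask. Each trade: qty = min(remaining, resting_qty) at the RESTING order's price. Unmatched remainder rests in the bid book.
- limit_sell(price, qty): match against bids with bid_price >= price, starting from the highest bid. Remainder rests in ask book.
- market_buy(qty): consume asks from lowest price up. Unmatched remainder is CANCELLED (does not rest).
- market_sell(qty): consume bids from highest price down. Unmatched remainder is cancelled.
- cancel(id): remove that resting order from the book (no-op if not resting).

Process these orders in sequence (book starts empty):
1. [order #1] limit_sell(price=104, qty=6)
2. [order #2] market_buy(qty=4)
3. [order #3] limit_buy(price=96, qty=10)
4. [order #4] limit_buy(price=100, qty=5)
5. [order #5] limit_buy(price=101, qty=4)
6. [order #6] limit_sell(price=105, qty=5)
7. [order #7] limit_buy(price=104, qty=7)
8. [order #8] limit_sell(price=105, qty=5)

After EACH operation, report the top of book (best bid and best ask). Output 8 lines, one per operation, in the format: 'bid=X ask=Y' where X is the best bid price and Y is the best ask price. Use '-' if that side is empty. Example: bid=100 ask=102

After op 1 [order #1] limit_sell(price=104, qty=6): fills=none; bids=[-] asks=[#1:6@104]
After op 2 [order #2] market_buy(qty=4): fills=#2x#1:4@104; bids=[-] asks=[#1:2@104]
After op 3 [order #3] limit_buy(price=96, qty=10): fills=none; bids=[#3:10@96] asks=[#1:2@104]
After op 4 [order #4] limit_buy(price=100, qty=5): fills=none; bids=[#4:5@100 #3:10@96] asks=[#1:2@104]
After op 5 [order #5] limit_buy(price=101, qty=4): fills=none; bids=[#5:4@101 #4:5@100 #3:10@96] asks=[#1:2@104]
After op 6 [order #6] limit_sell(price=105, qty=5): fills=none; bids=[#5:4@101 #4:5@100 #3:10@96] asks=[#1:2@104 #6:5@105]
After op 7 [order #7] limit_buy(price=104, qty=7): fills=#7x#1:2@104; bids=[#7:5@104 #5:4@101 #4:5@100 #3:10@96] asks=[#6:5@105]
After op 8 [order #8] limit_sell(price=105, qty=5): fills=none; bids=[#7:5@104 #5:4@101 #4:5@100 #3:10@96] asks=[#6:5@105 #8:5@105]

Answer: bid=- ask=104
bid=- ask=104
bid=96 ask=104
bid=100 ask=104
bid=101 ask=104
bid=101 ask=104
bid=104 ask=105
bid=104 ask=105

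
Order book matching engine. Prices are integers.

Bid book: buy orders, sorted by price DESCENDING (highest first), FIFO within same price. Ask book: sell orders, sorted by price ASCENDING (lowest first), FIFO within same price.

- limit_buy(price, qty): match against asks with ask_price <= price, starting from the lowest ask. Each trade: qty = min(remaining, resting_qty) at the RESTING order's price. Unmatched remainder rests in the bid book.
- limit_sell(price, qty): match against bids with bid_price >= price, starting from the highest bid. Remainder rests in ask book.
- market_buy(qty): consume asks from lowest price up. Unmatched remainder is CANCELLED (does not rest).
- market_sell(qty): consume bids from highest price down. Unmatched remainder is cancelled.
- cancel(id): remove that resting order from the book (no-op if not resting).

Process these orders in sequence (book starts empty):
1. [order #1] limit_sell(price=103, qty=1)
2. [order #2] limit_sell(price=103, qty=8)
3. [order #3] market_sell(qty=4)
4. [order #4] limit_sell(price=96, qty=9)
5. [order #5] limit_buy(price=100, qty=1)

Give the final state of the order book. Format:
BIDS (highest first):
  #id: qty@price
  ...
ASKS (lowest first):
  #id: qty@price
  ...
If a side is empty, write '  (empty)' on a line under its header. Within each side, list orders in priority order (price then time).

Answer: BIDS (highest first):
  (empty)
ASKS (lowest first):
  #4: 8@96
  #1: 1@103
  #2: 8@103

Derivation:
After op 1 [order #1] limit_sell(price=103, qty=1): fills=none; bids=[-] asks=[#1:1@103]
After op 2 [order #2] limit_sell(price=103, qty=8): fills=none; bids=[-] asks=[#1:1@103 #2:8@103]
After op 3 [order #3] market_sell(qty=4): fills=none; bids=[-] asks=[#1:1@103 #2:8@103]
After op 4 [order #4] limit_sell(price=96, qty=9): fills=none; bids=[-] asks=[#4:9@96 #1:1@103 #2:8@103]
After op 5 [order #5] limit_buy(price=100, qty=1): fills=#5x#4:1@96; bids=[-] asks=[#4:8@96 #1:1@103 #2:8@103]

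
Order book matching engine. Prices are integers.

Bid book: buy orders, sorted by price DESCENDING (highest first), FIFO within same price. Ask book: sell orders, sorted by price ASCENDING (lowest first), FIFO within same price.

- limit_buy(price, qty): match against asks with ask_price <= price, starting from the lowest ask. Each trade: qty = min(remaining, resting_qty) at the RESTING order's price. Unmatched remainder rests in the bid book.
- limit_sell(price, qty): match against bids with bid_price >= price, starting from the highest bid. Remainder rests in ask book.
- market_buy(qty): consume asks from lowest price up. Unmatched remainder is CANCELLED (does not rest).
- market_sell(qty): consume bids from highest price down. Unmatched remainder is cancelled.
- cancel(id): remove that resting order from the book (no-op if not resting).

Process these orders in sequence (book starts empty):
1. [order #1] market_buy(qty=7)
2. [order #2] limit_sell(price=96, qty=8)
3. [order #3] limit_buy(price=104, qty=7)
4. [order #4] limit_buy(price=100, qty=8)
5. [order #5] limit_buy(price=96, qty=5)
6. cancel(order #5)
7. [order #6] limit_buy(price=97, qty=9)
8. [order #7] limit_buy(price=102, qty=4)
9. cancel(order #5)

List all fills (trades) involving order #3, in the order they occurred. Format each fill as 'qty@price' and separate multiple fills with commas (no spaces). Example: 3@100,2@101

Answer: 7@96

Derivation:
After op 1 [order #1] market_buy(qty=7): fills=none; bids=[-] asks=[-]
After op 2 [order #2] limit_sell(price=96, qty=8): fills=none; bids=[-] asks=[#2:8@96]
After op 3 [order #3] limit_buy(price=104, qty=7): fills=#3x#2:7@96; bids=[-] asks=[#2:1@96]
After op 4 [order #4] limit_buy(price=100, qty=8): fills=#4x#2:1@96; bids=[#4:7@100] asks=[-]
After op 5 [order #5] limit_buy(price=96, qty=5): fills=none; bids=[#4:7@100 #5:5@96] asks=[-]
After op 6 cancel(order #5): fills=none; bids=[#4:7@100] asks=[-]
After op 7 [order #6] limit_buy(price=97, qty=9): fills=none; bids=[#4:7@100 #6:9@97] asks=[-]
After op 8 [order #7] limit_buy(price=102, qty=4): fills=none; bids=[#7:4@102 #4:7@100 #6:9@97] asks=[-]
After op 9 cancel(order #5): fills=none; bids=[#7:4@102 #4:7@100 #6:9@97] asks=[-]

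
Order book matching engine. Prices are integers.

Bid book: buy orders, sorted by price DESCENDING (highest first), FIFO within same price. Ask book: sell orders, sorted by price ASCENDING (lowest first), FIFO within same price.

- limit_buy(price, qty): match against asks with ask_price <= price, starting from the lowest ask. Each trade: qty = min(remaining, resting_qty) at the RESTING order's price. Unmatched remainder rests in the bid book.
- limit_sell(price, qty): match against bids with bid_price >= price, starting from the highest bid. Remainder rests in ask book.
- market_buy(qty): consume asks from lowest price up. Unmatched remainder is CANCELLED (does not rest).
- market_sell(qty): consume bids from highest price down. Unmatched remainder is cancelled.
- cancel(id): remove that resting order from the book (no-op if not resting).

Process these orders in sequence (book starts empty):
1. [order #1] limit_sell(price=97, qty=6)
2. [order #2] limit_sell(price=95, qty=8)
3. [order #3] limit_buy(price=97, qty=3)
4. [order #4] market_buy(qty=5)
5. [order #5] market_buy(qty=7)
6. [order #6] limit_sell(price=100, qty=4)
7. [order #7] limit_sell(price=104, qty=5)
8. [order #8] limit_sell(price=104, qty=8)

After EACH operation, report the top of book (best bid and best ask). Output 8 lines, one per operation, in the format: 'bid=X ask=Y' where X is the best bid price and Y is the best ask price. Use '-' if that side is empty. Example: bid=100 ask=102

Answer: bid=- ask=97
bid=- ask=95
bid=- ask=95
bid=- ask=97
bid=- ask=-
bid=- ask=100
bid=- ask=100
bid=- ask=100

Derivation:
After op 1 [order #1] limit_sell(price=97, qty=6): fills=none; bids=[-] asks=[#1:6@97]
After op 2 [order #2] limit_sell(price=95, qty=8): fills=none; bids=[-] asks=[#2:8@95 #1:6@97]
After op 3 [order #3] limit_buy(price=97, qty=3): fills=#3x#2:3@95; bids=[-] asks=[#2:5@95 #1:6@97]
After op 4 [order #4] market_buy(qty=5): fills=#4x#2:5@95; bids=[-] asks=[#1:6@97]
After op 5 [order #5] market_buy(qty=7): fills=#5x#1:6@97; bids=[-] asks=[-]
After op 6 [order #6] limit_sell(price=100, qty=4): fills=none; bids=[-] asks=[#6:4@100]
After op 7 [order #7] limit_sell(price=104, qty=5): fills=none; bids=[-] asks=[#6:4@100 #7:5@104]
After op 8 [order #8] limit_sell(price=104, qty=8): fills=none; bids=[-] asks=[#6:4@100 #7:5@104 #8:8@104]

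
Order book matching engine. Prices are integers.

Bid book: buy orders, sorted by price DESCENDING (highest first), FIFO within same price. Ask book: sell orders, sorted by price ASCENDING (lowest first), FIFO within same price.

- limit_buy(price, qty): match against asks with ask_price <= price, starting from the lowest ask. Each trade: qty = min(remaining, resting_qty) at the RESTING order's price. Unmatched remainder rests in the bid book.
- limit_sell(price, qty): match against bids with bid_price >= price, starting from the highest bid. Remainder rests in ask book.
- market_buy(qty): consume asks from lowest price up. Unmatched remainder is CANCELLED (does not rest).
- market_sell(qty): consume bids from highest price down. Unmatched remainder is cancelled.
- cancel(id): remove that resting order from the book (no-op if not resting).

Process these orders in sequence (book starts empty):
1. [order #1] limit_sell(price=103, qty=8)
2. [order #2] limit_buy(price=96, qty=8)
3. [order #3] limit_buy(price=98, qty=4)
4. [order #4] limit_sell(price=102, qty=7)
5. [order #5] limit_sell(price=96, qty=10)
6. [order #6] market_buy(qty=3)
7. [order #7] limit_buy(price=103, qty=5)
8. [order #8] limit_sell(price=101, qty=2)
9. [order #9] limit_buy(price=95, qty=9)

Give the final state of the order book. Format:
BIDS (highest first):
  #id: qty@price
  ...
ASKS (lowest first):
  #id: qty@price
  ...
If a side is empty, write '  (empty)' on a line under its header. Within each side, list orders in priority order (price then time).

Answer: BIDS (highest first):
  #2: 2@96
  #9: 9@95
ASKS (lowest first):
  #8: 2@101
  #1: 7@103

Derivation:
After op 1 [order #1] limit_sell(price=103, qty=8): fills=none; bids=[-] asks=[#1:8@103]
After op 2 [order #2] limit_buy(price=96, qty=8): fills=none; bids=[#2:8@96] asks=[#1:8@103]
After op 3 [order #3] limit_buy(price=98, qty=4): fills=none; bids=[#3:4@98 #2:8@96] asks=[#1:8@103]
After op 4 [order #4] limit_sell(price=102, qty=7): fills=none; bids=[#3:4@98 #2:8@96] asks=[#4:7@102 #1:8@103]
After op 5 [order #5] limit_sell(price=96, qty=10): fills=#3x#5:4@98 #2x#5:6@96; bids=[#2:2@96] asks=[#4:7@102 #1:8@103]
After op 6 [order #6] market_buy(qty=3): fills=#6x#4:3@102; bids=[#2:2@96] asks=[#4:4@102 #1:8@103]
After op 7 [order #7] limit_buy(price=103, qty=5): fills=#7x#4:4@102 #7x#1:1@103; bids=[#2:2@96] asks=[#1:7@103]
After op 8 [order #8] limit_sell(price=101, qty=2): fills=none; bids=[#2:2@96] asks=[#8:2@101 #1:7@103]
After op 9 [order #9] limit_buy(price=95, qty=9): fills=none; bids=[#2:2@96 #9:9@95] asks=[#8:2@101 #1:7@103]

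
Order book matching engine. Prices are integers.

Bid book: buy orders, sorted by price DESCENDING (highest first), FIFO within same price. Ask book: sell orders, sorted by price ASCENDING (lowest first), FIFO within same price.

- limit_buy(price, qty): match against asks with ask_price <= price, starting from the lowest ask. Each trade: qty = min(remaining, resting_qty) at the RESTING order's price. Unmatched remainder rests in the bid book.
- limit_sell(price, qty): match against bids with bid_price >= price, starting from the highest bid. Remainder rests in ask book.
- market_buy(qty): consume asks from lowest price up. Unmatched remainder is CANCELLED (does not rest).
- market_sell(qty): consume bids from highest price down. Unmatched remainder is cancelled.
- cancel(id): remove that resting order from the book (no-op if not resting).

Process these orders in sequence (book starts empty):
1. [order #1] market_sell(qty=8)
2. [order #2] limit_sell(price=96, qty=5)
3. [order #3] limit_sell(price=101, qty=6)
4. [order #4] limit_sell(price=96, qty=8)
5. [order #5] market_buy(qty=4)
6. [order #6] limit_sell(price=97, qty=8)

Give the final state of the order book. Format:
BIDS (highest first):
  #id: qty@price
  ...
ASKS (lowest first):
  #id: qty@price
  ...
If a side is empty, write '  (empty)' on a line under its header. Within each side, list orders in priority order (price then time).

Answer: BIDS (highest first):
  (empty)
ASKS (lowest first):
  #2: 1@96
  #4: 8@96
  #6: 8@97
  #3: 6@101

Derivation:
After op 1 [order #1] market_sell(qty=8): fills=none; bids=[-] asks=[-]
After op 2 [order #2] limit_sell(price=96, qty=5): fills=none; bids=[-] asks=[#2:5@96]
After op 3 [order #3] limit_sell(price=101, qty=6): fills=none; bids=[-] asks=[#2:5@96 #3:6@101]
After op 4 [order #4] limit_sell(price=96, qty=8): fills=none; bids=[-] asks=[#2:5@96 #4:8@96 #3:6@101]
After op 5 [order #5] market_buy(qty=4): fills=#5x#2:4@96; bids=[-] asks=[#2:1@96 #4:8@96 #3:6@101]
After op 6 [order #6] limit_sell(price=97, qty=8): fills=none; bids=[-] asks=[#2:1@96 #4:8@96 #6:8@97 #3:6@101]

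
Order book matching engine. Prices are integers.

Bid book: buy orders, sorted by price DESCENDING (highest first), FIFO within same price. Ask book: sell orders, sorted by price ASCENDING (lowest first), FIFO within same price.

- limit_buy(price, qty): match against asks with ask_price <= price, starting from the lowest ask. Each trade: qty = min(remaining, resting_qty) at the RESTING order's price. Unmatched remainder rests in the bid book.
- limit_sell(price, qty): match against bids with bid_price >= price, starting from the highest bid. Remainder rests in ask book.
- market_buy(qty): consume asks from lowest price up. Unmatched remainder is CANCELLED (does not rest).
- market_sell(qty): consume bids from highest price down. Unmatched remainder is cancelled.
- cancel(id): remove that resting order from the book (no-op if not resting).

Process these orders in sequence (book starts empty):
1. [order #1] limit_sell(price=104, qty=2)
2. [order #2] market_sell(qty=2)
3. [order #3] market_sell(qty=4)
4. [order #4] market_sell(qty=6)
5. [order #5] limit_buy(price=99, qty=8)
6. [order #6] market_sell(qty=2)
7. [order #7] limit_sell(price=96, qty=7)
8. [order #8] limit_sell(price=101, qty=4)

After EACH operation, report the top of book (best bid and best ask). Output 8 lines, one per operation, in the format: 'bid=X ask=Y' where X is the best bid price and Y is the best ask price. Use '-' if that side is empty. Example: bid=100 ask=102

After op 1 [order #1] limit_sell(price=104, qty=2): fills=none; bids=[-] asks=[#1:2@104]
After op 2 [order #2] market_sell(qty=2): fills=none; bids=[-] asks=[#1:2@104]
After op 3 [order #3] market_sell(qty=4): fills=none; bids=[-] asks=[#1:2@104]
After op 4 [order #4] market_sell(qty=6): fills=none; bids=[-] asks=[#1:2@104]
After op 5 [order #5] limit_buy(price=99, qty=8): fills=none; bids=[#5:8@99] asks=[#1:2@104]
After op 6 [order #6] market_sell(qty=2): fills=#5x#6:2@99; bids=[#5:6@99] asks=[#1:2@104]
After op 7 [order #7] limit_sell(price=96, qty=7): fills=#5x#7:6@99; bids=[-] asks=[#7:1@96 #1:2@104]
After op 8 [order #8] limit_sell(price=101, qty=4): fills=none; bids=[-] asks=[#7:1@96 #8:4@101 #1:2@104]

Answer: bid=- ask=104
bid=- ask=104
bid=- ask=104
bid=- ask=104
bid=99 ask=104
bid=99 ask=104
bid=- ask=96
bid=- ask=96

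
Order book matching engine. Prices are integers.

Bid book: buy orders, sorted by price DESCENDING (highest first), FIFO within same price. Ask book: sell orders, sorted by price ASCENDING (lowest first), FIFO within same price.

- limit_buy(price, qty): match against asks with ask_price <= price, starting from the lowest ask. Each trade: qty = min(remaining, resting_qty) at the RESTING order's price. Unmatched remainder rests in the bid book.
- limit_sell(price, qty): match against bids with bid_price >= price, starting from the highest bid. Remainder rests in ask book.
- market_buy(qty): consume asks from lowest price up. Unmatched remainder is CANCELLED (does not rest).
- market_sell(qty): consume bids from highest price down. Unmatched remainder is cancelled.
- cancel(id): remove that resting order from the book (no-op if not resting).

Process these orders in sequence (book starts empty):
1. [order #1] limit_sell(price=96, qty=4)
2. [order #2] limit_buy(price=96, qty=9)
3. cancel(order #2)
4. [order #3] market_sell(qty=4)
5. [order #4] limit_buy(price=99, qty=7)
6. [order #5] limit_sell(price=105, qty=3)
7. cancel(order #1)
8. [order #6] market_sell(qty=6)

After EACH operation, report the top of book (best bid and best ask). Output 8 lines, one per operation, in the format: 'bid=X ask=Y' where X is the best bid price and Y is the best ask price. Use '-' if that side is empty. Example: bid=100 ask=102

After op 1 [order #1] limit_sell(price=96, qty=4): fills=none; bids=[-] asks=[#1:4@96]
After op 2 [order #2] limit_buy(price=96, qty=9): fills=#2x#1:4@96; bids=[#2:5@96] asks=[-]
After op 3 cancel(order #2): fills=none; bids=[-] asks=[-]
After op 4 [order #3] market_sell(qty=4): fills=none; bids=[-] asks=[-]
After op 5 [order #4] limit_buy(price=99, qty=7): fills=none; bids=[#4:7@99] asks=[-]
After op 6 [order #5] limit_sell(price=105, qty=3): fills=none; bids=[#4:7@99] asks=[#5:3@105]
After op 7 cancel(order #1): fills=none; bids=[#4:7@99] asks=[#5:3@105]
After op 8 [order #6] market_sell(qty=6): fills=#4x#6:6@99; bids=[#4:1@99] asks=[#5:3@105]

Answer: bid=- ask=96
bid=96 ask=-
bid=- ask=-
bid=- ask=-
bid=99 ask=-
bid=99 ask=105
bid=99 ask=105
bid=99 ask=105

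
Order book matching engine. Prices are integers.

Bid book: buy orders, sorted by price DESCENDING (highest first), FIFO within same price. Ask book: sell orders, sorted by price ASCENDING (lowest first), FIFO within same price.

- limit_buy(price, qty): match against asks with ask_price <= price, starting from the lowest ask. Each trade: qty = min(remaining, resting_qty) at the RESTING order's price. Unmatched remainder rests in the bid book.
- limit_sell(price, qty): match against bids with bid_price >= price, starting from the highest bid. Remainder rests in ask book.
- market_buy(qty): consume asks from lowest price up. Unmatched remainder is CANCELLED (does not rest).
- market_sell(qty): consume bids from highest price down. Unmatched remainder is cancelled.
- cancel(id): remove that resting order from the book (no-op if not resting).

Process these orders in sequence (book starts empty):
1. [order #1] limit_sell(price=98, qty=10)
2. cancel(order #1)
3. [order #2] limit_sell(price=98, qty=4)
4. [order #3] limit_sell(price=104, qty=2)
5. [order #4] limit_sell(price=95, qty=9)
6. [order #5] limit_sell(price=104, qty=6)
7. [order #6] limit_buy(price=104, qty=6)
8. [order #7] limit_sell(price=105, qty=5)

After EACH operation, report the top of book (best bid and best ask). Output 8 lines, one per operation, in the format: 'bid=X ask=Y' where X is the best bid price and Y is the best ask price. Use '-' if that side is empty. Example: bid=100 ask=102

After op 1 [order #1] limit_sell(price=98, qty=10): fills=none; bids=[-] asks=[#1:10@98]
After op 2 cancel(order #1): fills=none; bids=[-] asks=[-]
After op 3 [order #2] limit_sell(price=98, qty=4): fills=none; bids=[-] asks=[#2:4@98]
After op 4 [order #3] limit_sell(price=104, qty=2): fills=none; bids=[-] asks=[#2:4@98 #3:2@104]
After op 5 [order #4] limit_sell(price=95, qty=9): fills=none; bids=[-] asks=[#4:9@95 #2:4@98 #3:2@104]
After op 6 [order #5] limit_sell(price=104, qty=6): fills=none; bids=[-] asks=[#4:9@95 #2:4@98 #3:2@104 #5:6@104]
After op 7 [order #6] limit_buy(price=104, qty=6): fills=#6x#4:6@95; bids=[-] asks=[#4:3@95 #2:4@98 #3:2@104 #5:6@104]
After op 8 [order #7] limit_sell(price=105, qty=5): fills=none; bids=[-] asks=[#4:3@95 #2:4@98 #3:2@104 #5:6@104 #7:5@105]

Answer: bid=- ask=98
bid=- ask=-
bid=- ask=98
bid=- ask=98
bid=- ask=95
bid=- ask=95
bid=- ask=95
bid=- ask=95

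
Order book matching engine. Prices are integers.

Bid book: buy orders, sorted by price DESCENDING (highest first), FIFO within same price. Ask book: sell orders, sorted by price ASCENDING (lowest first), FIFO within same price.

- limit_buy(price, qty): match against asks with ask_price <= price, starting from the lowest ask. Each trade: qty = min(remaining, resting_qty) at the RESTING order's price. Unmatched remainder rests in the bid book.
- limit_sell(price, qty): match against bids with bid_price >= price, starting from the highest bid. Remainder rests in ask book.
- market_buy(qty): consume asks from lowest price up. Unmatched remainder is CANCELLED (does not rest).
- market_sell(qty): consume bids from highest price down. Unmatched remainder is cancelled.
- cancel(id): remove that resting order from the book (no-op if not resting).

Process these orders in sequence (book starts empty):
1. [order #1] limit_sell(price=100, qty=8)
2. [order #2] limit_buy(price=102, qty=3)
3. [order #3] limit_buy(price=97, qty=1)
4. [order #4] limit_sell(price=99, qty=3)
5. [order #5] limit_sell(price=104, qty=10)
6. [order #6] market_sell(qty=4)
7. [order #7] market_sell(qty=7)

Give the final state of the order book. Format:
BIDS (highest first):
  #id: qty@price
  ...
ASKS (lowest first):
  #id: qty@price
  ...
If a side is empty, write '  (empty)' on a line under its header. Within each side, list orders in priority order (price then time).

Answer: BIDS (highest first):
  (empty)
ASKS (lowest first):
  #4: 3@99
  #1: 5@100
  #5: 10@104

Derivation:
After op 1 [order #1] limit_sell(price=100, qty=8): fills=none; bids=[-] asks=[#1:8@100]
After op 2 [order #2] limit_buy(price=102, qty=3): fills=#2x#1:3@100; bids=[-] asks=[#1:5@100]
After op 3 [order #3] limit_buy(price=97, qty=1): fills=none; bids=[#3:1@97] asks=[#1:5@100]
After op 4 [order #4] limit_sell(price=99, qty=3): fills=none; bids=[#3:1@97] asks=[#4:3@99 #1:5@100]
After op 5 [order #5] limit_sell(price=104, qty=10): fills=none; bids=[#3:1@97] asks=[#4:3@99 #1:5@100 #5:10@104]
After op 6 [order #6] market_sell(qty=4): fills=#3x#6:1@97; bids=[-] asks=[#4:3@99 #1:5@100 #5:10@104]
After op 7 [order #7] market_sell(qty=7): fills=none; bids=[-] asks=[#4:3@99 #1:5@100 #5:10@104]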